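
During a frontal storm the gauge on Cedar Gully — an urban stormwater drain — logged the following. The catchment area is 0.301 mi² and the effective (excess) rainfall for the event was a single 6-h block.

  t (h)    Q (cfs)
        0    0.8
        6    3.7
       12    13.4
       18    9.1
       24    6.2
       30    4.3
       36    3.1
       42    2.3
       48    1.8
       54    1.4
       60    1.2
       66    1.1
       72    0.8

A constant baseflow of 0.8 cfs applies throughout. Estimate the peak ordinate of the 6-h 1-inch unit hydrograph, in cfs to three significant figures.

Direct runoff: 0.0, 2.9, 12.6, 8.3, 5.4, 3.5, 2.3, 1.5, 1.0, 0.6, 0.4, 0.3, 0.0 cfs; ΣQ_DR = 38.80 cfs, peak = 12.6 cfs.
Runoff depth d = ΣQ_DR·Δt / A = 38.80 × 21600 / (0.301 mi²) = 1.198 in.
The 1-inch UH is the DRH scaled by (1 in)/d, so U_p = 12.6 × 1/1.198 = 10.5 cfs.

U_p ≈ 10.5 cfs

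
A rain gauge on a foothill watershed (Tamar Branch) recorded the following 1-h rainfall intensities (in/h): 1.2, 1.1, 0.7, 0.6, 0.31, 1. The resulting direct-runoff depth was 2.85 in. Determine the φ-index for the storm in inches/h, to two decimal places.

φ ≈ 0.35 in/h

Only the 5 blocks with intensity above φ contribute runoff: 1.2, 1.1, 0.7, 0.6, 1 in/h.
Σ(I−φ)·Δt = d  ⇒  (1.2+1.1+0.7+0.6+1 − 5φ)·1 = 2.85
φ = (4.600 − 2.85/1) / 5 = 0.35 in/h.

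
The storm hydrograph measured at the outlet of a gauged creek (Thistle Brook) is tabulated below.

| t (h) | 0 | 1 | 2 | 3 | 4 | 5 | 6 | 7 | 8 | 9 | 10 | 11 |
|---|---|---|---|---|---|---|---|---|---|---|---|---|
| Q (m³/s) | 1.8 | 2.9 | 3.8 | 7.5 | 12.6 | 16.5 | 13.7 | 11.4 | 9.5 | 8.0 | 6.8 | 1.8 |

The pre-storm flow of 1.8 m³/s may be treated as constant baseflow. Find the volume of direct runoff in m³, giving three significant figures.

Direct-runoff ordinates (Q − Q_b): 0.0, 1.1, 2.0, 5.7, 10.8, 14.7, 11.9, 9.6, 7.7, 6.2, 5.0, 0.0 m³/s.
ΣQ_DR = 74.70 m³/s.
With Δt = 1 h = 3600 s, V = ΣQ_DR · Δt = 74.70 × 3600 = 2.69 × 10^5 m³.

V ≈ 2.69 × 10^5 m³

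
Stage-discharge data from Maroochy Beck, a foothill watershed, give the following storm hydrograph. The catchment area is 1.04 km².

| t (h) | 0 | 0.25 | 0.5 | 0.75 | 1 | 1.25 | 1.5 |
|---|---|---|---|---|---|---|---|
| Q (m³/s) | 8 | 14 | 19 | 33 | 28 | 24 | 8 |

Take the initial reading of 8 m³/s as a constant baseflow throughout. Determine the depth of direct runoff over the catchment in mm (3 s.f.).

d ≈ 67.5 mm

Direct runoff: 0.0, 6.0, 11.0, 25.0, 20.0, 16.0, 0.0 m³/s; ΣQ_DR = 78.00 m³/s.
V = ΣQ_DR · Δt = 78.00 × 900 s = 70200 m³.
Over A = 1.04 km², depth = V / A = 67.5 mm.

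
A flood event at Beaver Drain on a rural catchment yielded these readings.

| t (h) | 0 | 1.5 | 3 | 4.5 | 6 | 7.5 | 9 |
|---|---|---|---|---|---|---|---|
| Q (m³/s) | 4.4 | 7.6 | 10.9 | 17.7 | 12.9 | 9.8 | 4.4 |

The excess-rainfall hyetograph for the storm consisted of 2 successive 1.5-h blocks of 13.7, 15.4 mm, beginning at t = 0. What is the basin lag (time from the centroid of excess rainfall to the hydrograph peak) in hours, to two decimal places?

t_L ≈ 2.96 h

Centroid of excess rainfall: t_c = Σ P_i·t̄_i / ΣP_i = 1.5438 h (block centres at 0.75, 2.25 h).
Hydrograph peak occurs at t = 4.5 h, so basin lag t_L = 4.5 − 1.5438 = 2.96 h.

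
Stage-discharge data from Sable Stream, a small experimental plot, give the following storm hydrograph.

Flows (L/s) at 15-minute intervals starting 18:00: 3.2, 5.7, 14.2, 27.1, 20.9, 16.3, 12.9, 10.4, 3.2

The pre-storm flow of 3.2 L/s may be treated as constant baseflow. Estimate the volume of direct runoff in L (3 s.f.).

Direct-runoff ordinates (Q − Q_b): 0.0, 2.5, 11.0, 23.9, 17.7, 13.1, 9.7, 7.2, 0.0 L/s.
ΣQ_DR = 85.10 L/s.
With Δt = 0.25 h = 900 s, V = ΣQ_DR · Δt = 85.10 × 900 = 76600 L.

V ≈ 76600 L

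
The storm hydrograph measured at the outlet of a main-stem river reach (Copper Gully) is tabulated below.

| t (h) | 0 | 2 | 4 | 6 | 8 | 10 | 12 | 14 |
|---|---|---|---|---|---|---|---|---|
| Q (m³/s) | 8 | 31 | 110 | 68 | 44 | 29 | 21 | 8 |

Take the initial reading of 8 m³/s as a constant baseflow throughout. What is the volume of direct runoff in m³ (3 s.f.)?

V ≈ 1.84 × 10^6 m³

Direct-runoff ordinates (Q − Q_b): 0.0, 23.0, 102.0, 60.0, 36.0, 21.0, 13.0, 0.0 m³/s.
ΣQ_DR = 255.0 m³/s.
With Δt = 2 h = 7200 s, V = ΣQ_DR · Δt = 255.0 × 7200 = 1.84 × 10^6 m³.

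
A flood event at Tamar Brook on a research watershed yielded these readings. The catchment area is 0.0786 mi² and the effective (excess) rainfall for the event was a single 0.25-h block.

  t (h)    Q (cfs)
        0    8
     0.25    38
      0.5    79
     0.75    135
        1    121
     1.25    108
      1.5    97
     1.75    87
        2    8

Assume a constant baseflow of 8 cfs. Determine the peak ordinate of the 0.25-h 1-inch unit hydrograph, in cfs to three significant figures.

U_p ≈ 42.3 cfs

Direct runoff: 0.0, 30.0, 71.0, 127.0, 113.0, 100.0, 89.0, 79.0, 0.0 cfs; ΣQ_DR = 609.0 cfs, peak = 127.0 cfs.
Runoff depth d = ΣQ_DR·Δt / A = 609.0 × 900 / (0.0786 mi²) = 3.002 in.
The 1-inch UH is the DRH scaled by (1 in)/d, so U_p = 127.0 × 1/3.002 = 42.3 cfs.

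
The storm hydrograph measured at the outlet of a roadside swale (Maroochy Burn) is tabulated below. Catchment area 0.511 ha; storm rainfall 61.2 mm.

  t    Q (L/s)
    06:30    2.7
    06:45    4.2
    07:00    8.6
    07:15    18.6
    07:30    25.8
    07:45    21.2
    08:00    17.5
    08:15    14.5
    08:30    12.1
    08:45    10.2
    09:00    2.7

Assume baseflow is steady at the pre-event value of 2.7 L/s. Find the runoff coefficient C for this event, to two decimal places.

ΣQ_DR = 108.4 L/s; V = ΣQ_DR·Δt = 97560 L.
Runoff depth d = V / A = 19.09 mm.
C = d / P = 19.09 / 61.2 = 0.31.

C ≈ 0.31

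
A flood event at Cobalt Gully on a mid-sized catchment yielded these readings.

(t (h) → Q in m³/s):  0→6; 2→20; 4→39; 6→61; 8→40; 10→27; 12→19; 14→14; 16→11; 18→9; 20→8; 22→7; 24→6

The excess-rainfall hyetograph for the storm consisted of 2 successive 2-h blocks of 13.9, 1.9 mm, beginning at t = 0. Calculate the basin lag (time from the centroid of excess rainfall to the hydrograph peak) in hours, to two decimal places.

t_L ≈ 4.76 h

Centroid of excess rainfall: t_c = Σ P_i·t̄_i / ΣP_i = 1.2405 h (block centres at 1, 3 h).
Hydrograph peak occurs at t = 6 h, so basin lag t_L = 6 − 1.2405 = 4.76 h.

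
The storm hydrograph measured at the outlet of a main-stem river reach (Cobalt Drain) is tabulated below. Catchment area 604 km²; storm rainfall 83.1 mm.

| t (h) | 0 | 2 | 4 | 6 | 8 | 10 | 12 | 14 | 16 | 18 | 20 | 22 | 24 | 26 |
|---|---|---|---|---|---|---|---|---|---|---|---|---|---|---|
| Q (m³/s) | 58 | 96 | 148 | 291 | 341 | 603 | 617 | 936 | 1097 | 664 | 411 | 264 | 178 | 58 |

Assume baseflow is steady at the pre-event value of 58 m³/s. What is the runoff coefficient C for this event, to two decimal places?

ΣQ_DR = 4950 m³/s; V = ΣQ_DR·Δt = 3.564 × 10^7 m³.
Runoff depth d = V / A = 59.01 mm.
C = d / P = 59.01 / 83.1 = 0.71.

C ≈ 0.71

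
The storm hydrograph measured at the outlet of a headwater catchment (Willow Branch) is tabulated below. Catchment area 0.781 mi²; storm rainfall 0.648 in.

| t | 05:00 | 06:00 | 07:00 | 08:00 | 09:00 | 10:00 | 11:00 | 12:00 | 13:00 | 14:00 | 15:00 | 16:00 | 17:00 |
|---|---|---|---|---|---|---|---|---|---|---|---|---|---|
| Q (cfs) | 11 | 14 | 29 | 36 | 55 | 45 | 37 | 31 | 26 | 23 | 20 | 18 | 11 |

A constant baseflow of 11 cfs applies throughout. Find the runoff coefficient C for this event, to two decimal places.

C ≈ 0.65

ΣQ_DR = 213.0 cfs; V = ΣQ_DR·Δt = 7.668 × 10^5 ft³.
Runoff depth d = V / A = 0.4226 in.
C = d / P = 0.4226 / 0.648 = 0.65.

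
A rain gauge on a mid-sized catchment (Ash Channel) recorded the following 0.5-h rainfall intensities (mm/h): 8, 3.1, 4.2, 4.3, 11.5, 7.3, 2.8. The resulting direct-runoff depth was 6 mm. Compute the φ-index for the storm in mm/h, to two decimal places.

Only the 3 blocks with intensity above φ contribute runoff: 8, 11.5, 7.3 mm/h.
Σ(I−φ)·Δt = d  ⇒  (8+11.5+7.3 − 3φ)·0.5 = 6
φ = (26.80 − 6/0.5) / 3 = 4.93 mm/h.

φ ≈ 4.93 mm/h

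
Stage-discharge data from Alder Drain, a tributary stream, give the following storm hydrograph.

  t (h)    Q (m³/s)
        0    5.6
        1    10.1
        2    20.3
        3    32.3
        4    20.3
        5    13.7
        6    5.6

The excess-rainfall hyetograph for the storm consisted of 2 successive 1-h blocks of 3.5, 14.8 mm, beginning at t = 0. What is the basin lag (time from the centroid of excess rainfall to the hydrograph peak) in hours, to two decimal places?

Centroid of excess rainfall: t_c = Σ P_i·t̄_i / ΣP_i = 1.3087 h (block centres at 0.5, 1.5 h).
Hydrograph peak occurs at t = 3 h, so basin lag t_L = 3 − 1.3087 = 1.69 h.

t_L ≈ 1.69 h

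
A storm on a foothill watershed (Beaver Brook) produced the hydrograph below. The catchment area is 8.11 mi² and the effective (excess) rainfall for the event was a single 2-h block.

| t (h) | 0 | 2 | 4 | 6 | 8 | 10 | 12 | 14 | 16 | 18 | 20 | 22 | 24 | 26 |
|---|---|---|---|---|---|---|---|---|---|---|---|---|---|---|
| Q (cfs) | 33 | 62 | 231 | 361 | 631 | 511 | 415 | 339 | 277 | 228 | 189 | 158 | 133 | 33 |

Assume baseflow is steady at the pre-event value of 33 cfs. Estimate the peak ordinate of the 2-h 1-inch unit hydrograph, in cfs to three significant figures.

Direct runoff: 0.0, 29.0, 198.0, 328.0, 598.0, 478.0, 382.0, 306.0, 244.0, 195.0, 156.0, 125.0, 100.0, 0.0 cfs; ΣQ_DR = 3139 cfs, peak = 598.0 cfs.
Runoff depth d = ΣQ_DR·Δt / A = 3139 × 7200 / (8.11 mi²) = 1.200 in.
The 1-inch UH is the DRH scaled by (1 in)/d, so U_p = 598.0 × 1/1.200 = 499 cfs.

U_p ≈ 499 cfs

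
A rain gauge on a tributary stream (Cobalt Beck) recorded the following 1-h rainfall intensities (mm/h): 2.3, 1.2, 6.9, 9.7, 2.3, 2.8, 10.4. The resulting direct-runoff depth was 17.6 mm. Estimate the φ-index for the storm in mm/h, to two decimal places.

φ ≈ 3.13 mm/h

Only the 3 blocks with intensity above φ contribute runoff: 6.9, 9.7, 10.4 mm/h.
Σ(I−φ)·Δt = d  ⇒  (6.9+9.7+10.4 − 3φ)·1 = 17.6
φ = (27.00 − 17.6/1) / 3 = 3.13 mm/h.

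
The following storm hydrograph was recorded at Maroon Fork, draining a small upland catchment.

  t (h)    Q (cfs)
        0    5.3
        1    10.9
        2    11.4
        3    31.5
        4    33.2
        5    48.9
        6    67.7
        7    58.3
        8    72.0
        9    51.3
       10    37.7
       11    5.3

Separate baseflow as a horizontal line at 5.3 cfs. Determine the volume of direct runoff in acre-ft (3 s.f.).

V ≈ 30.6 acre-ft

Direct-runoff ordinates (Q − Q_b): 0.0, 5.6, 6.1, 26.2, 27.9, 43.6, 62.4, 53.0, 66.7, 46.0, 32.4, 0.0 cfs.
ΣQ_DR = 369.9 cfs.
With Δt = 1 h = 3600 s, V = ΣQ_DR · Δt = 369.9 × 3600 = 1.33 × 10^6 ft³ = 30.6 acre-ft.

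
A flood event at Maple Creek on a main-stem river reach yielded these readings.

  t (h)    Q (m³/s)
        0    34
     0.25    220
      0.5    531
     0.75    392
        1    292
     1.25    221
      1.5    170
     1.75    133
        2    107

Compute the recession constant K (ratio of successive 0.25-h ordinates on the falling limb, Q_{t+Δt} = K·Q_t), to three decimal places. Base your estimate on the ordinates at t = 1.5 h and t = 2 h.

K ≈ 0.793

Using the recession-limb readings at t = 1.5 h and t = 2 h: Q falls from 170 to 107 m³/s over 2 intervals.
K = (Q₂/Q₁)^(1/2) = (107/170)^(1/2) = 0.793.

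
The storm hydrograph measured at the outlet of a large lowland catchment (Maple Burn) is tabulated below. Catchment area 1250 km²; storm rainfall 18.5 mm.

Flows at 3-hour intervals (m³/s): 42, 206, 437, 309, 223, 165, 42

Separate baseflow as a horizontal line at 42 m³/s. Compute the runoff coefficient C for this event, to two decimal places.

ΣQ_DR = 1130 m³/s; V = ΣQ_DR·Δt = 1.220 × 10^7 m³.
Runoff depth d = V / A = 9.763 mm.
C = d / P = 9.763 / 18.5 = 0.53.

C ≈ 0.53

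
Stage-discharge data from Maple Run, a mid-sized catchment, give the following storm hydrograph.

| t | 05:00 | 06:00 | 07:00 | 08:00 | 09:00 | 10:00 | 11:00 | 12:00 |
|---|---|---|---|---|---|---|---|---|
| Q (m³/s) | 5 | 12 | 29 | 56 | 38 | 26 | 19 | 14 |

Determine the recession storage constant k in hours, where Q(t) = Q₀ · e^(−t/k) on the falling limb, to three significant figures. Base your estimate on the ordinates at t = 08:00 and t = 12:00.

On the falling limb, Q drops from 56 to 14 m³/s between t = 08:00 and t = 12:00 (Δt = 4 h).
k = −Δt / ln(Q₂/Q₁) = −4 / ln(14/56) = 2.89 h.

k ≈ 2.89 h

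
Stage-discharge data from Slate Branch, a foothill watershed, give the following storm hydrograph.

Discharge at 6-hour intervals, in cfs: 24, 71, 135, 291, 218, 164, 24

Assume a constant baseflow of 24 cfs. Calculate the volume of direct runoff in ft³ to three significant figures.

V ≈ 1.64 × 10^7 ft³

Direct-runoff ordinates (Q − Q_b): 0.0, 47.0, 111.0, 267.0, 194.0, 140.0, 0.0 cfs.
ΣQ_DR = 759.0 cfs.
With Δt = 6 h = 21600 s, V = ΣQ_DR · Δt = 759.0 × 21600 = 1.64 × 10^7 ft³.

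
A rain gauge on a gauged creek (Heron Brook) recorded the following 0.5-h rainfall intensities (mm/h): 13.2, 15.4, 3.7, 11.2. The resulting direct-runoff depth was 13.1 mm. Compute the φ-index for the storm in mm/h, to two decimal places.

Only the 3 blocks with intensity above φ contribute runoff: 13.2, 15.4, 11.2 mm/h.
Σ(I−φ)·Δt = d  ⇒  (13.2+15.4+11.2 − 3φ)·0.5 = 13.1
φ = (39.80 − 13.1/0.5) / 3 = 4.53 mm/h.

φ ≈ 4.53 mm/h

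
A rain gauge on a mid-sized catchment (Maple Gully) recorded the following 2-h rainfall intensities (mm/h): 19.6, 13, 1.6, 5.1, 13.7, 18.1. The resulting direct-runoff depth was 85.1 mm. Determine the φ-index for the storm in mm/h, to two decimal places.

Only the 4 blocks with intensity above φ contribute runoff: 19.6, 13, 13.7, 18.1 mm/h.
Σ(I−φ)·Δt = d  ⇒  (19.6+13+13.7+18.1 − 4φ)·2 = 85.1
φ = (64.40 − 85.1/2) / 4 = 5.46 mm/h.

φ ≈ 5.46 mm/h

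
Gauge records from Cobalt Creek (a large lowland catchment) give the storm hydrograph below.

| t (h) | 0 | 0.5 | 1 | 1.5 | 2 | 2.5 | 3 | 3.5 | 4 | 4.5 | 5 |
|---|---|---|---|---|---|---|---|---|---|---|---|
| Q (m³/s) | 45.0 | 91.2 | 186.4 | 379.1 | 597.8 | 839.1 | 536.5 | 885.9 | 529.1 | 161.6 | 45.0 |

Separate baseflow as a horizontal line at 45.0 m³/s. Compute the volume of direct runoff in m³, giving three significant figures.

V ≈ 6.84 × 10^6 m³

Direct-runoff ordinates (Q − Q_b): 0.0, 46.2, 141.4, 334.1, 552.8, 794.1, 491.5, 840.9, 484.1, 116.6, 0.0 m³/s.
ΣQ_DR = 3802 m³/s.
With Δt = 0.5 h = 1800 s, V = ΣQ_DR · Δt = 3802 × 1800 = 6.84 × 10^6 m³.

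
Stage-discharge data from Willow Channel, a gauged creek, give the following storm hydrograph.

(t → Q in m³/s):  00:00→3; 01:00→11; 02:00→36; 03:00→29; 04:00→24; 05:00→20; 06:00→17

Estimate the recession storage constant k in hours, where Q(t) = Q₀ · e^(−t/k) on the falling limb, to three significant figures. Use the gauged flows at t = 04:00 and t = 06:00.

k ≈ 5.80 h

On the falling limb, Q drops from 24 to 17 m³/s between t = 04:00 and t = 06:00 (Δt = 2 h).
k = −Δt / ln(Q₂/Q₁) = −2 / ln(17/24) = 5.80 h.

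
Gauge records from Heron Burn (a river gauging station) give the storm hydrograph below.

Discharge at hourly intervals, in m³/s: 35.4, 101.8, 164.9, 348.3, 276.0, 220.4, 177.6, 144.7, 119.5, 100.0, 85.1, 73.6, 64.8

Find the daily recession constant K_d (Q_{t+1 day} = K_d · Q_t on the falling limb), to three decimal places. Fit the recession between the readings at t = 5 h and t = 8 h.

Between t = 5 h and t = 8 h the flow falls from 220.4 to 119.5 m³/s over 3×1 h = 3 h.
Per-interval ratio K = (119.5/220.4)^(1/3) = 0.8154; K_d = K^(24/1) = 0.007.

K_d ≈ 0.007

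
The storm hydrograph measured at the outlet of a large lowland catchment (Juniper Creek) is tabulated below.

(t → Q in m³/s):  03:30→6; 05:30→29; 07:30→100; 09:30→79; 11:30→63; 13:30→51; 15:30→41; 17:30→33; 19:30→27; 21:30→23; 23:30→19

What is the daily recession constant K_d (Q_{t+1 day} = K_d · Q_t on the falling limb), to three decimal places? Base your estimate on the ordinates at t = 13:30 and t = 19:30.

K_d ≈ 0.079

Between t = 13:30 and t = 19:30 the flow falls from 51 to 27 m³/s over 3×2 h = 6 h.
Per-interval ratio K = (27/51)^(1/3) = 0.8090; K_d = K^(24/2) = 0.079.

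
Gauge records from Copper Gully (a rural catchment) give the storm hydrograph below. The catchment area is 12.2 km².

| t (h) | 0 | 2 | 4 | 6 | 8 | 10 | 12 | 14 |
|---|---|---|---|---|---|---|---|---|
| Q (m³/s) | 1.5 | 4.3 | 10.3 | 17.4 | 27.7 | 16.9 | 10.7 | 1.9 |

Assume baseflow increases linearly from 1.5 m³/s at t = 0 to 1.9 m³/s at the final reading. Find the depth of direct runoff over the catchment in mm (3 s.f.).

Direct runoff: 0.00, 2.74, 8.69, 15.73, 25.97, 15.11, 8.86, 0.00 m³/s; ΣQ_DR = 77.10 m³/s.
V = ΣQ_DR · Δt = 77.10 × 7200 s = 5.551 × 10^5 m³.
Over A = 12.2 km², depth = V / A = 45.5 mm.

d ≈ 45.5 mm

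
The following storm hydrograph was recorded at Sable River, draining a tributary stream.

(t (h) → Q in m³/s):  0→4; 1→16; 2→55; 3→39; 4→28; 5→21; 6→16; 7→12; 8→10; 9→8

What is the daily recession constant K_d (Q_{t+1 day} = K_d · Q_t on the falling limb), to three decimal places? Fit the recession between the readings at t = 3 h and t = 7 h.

K_d ≈ 0.001

Between t = 3 h and t = 7 h the flow falls from 39 to 12 m³/s over 4×1 h = 4 h.
Per-interval ratio K = (12/39)^(1/4) = 0.7448; K_d = K^(24/1) = 0.001.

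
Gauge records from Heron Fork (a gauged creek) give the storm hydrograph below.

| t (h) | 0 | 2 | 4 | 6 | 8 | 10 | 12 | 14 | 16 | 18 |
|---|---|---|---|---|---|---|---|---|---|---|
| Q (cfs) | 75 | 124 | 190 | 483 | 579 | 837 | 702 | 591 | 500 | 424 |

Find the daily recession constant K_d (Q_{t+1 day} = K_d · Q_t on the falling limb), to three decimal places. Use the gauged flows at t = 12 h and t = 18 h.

K_d ≈ 0.133

Between t = 12 h and t = 18 h the flow falls from 702 to 424 cfs over 3×2 h = 6 h.
Per-interval ratio K = (424/702)^(1/3) = 0.8453; K_d = K^(24/2) = 0.133.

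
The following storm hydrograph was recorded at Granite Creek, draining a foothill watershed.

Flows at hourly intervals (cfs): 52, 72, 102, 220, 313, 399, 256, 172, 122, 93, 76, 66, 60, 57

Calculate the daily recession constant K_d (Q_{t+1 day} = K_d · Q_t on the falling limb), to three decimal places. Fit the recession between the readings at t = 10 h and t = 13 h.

K_d ≈ 0.100

Between t = 10 h and t = 13 h the flow falls from 76 to 57 cfs over 3×1 h = 3 h.
Per-interval ratio K = (57/76)^(1/3) = 0.9086; K_d = K^(24/1) = 0.100.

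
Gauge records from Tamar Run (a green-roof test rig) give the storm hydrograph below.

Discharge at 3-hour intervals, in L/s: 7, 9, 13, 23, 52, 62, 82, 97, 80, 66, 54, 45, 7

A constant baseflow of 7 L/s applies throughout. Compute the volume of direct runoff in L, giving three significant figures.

V ≈ 5.46 × 10^6 L

Direct-runoff ordinates (Q − Q_b): 0.0, 2.0, 6.0, 16.0, 45.0, 55.0, 75.0, 90.0, 73.0, 59.0, 47.0, 38.0, 0.0 L/s.
ΣQ_DR = 506.0 L/s.
With Δt = 3 h = 10800 s, V = ΣQ_DR · Δt = 506.0 × 10800 = 5.46 × 10^6 L.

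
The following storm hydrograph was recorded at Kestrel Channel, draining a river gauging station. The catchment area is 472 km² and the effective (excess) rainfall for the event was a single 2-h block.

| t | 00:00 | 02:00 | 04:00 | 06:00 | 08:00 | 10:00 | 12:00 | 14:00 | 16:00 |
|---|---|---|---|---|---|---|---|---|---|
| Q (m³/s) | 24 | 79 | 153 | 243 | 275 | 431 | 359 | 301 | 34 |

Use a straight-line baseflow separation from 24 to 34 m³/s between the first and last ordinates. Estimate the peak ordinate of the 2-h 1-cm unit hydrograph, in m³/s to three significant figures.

U_p ≈ 160 m³/s

Direct runoff: 0.00, 53.75, 126.50, 215.25, 246.00, 400.75, 327.50, 268.25, 0.00 m³/s; ΣQ_DR = 1638 m³/s, peak = 400.75 m³/s.
Runoff depth d = ΣQ_DR·Δt / A = 1638 × 7200 / (472 km²) = 24.99 mm.
The 1-cm UH is the DRH scaled by (10 mm)/d, so U_p = 400.75 × 10/24.99 = 160 m³/s.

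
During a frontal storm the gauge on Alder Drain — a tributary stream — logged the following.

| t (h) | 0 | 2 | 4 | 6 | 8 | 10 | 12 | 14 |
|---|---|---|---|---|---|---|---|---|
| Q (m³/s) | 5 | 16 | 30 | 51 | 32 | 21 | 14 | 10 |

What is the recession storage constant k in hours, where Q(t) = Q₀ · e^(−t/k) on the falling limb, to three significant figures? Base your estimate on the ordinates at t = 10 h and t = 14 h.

On the falling limb, Q drops from 21 to 10 m³/s between t = 10 h and t = 14 h (Δt = 4 h).
k = −Δt / ln(Q₂/Q₁) = −4 / ln(10/21) = 5.39 h.

k ≈ 5.39 h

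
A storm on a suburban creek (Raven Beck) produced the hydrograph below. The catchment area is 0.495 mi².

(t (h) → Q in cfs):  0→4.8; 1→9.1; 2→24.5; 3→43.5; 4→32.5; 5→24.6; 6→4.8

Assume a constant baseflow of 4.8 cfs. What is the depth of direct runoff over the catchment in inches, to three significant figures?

d ≈ 0.345 in

Direct runoff: 0.0, 4.3, 19.7, 38.7, 27.7, 19.8, 0.0 cfs; ΣQ_DR = 110.2 cfs.
V = ΣQ_DR · Δt = 110.2 × 3600 s = 3.967 × 10^5 ft³.
Over A = 0.495 mi², depth = V / A = 0.345 in.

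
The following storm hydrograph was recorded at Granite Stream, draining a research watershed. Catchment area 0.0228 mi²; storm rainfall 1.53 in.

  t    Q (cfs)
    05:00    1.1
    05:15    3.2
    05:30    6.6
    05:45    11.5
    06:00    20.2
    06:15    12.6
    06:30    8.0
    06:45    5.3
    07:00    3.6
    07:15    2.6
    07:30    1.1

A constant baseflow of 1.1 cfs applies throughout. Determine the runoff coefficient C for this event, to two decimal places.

C ≈ 0.71

ΣQ_DR = 63.70 cfs; V = ΣQ_DR·Δt = 57330 ft³.
Runoff depth d = V / A = 1.082 in.
C = d / P = 1.082 / 1.53 = 0.71.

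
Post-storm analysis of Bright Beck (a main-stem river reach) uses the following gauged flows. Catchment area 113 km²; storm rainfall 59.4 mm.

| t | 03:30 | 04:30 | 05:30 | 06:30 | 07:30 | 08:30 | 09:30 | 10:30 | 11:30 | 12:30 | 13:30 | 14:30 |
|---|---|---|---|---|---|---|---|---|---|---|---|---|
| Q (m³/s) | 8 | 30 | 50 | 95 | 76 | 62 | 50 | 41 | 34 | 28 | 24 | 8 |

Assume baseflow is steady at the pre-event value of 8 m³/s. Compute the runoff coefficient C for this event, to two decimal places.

C ≈ 0.22

ΣQ_DR = 410.0 m³/s; V = ΣQ_DR·Δt = 1.476 × 10^6 m³.
Runoff depth d = V / A = 13.06 mm.
C = d / P = 13.06 / 59.4 = 0.22.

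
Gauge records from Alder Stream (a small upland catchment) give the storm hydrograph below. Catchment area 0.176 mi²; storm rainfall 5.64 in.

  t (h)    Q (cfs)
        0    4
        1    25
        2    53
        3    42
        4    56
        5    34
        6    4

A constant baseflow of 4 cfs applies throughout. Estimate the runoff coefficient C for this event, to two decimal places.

ΣQ_DR = 190.0 cfs; V = ΣQ_DR·Δt = 6.840 × 10^5 ft³.
Runoff depth d = V / A = 1.673 in.
C = d / P = 1.673 / 5.64 = 0.30.

C ≈ 0.30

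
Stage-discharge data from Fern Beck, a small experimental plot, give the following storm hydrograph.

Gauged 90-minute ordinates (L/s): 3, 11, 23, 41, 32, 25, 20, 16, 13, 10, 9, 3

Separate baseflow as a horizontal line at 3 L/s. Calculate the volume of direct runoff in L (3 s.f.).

V ≈ 9.18 × 10^5 L

Direct-runoff ordinates (Q − Q_b): 0.0, 8.0, 20.0, 38.0, 29.0, 22.0, 17.0, 13.0, 10.0, 7.0, 6.0, 0.0 L/s.
ΣQ_DR = 170.0 L/s.
With Δt = 1.5 h = 5400 s, V = ΣQ_DR · Δt = 170.0 × 5400 = 9.18 × 10^5 L.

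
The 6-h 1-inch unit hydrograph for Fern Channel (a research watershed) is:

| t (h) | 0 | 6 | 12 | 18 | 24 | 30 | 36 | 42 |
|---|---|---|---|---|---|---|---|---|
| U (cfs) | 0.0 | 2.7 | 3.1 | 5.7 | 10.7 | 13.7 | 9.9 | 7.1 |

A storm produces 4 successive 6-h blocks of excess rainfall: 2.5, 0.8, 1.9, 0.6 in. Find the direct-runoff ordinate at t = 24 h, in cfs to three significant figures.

Q ≈ 38.8 cfs

By discrete convolution, Q_j = Σ (P_i / 1 in) · U_{j−i}.
At t = 24 h (j=4): Q = (2.5/1)·10.7 + (0.8/1)·5.7 + (1.9/1)·3.1 + (0.6/1)·2.7 = 38.8 cfs.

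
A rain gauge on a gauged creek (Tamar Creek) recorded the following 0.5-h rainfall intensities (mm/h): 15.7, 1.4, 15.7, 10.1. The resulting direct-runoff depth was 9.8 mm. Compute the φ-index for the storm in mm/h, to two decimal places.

Only the 3 blocks with intensity above φ contribute runoff: 15.7, 15.7, 10.1 mm/h.
Σ(I−φ)·Δt = d  ⇒  (15.7+15.7+10.1 − 3φ)·0.5 = 9.8
φ = (41.50 − 9.8/0.5) / 3 = 7.30 mm/h.

φ ≈ 7.30 mm/h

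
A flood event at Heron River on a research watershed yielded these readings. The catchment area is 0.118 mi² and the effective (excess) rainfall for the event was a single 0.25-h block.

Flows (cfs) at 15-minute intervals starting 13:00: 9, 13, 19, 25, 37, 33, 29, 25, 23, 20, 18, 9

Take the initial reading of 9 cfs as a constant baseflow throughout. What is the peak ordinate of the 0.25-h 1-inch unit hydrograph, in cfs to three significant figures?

Direct runoff: 0.0, 4.0, 10.0, 16.0, 28.0, 24.0, 20.0, 16.0, 14.0, 11.0, 9.0, 0.0 cfs; ΣQ_DR = 152.0 cfs, peak = 28.0 cfs.
Runoff depth d = ΣQ_DR·Δt / A = 152.0 × 900 / (0.118 mi²) = 0.4990 in.
The 1-inch UH is the DRH scaled by (1 in)/d, so U_p = 28.0 × 1/0.4990 = 56.1 cfs.

U_p ≈ 56.1 cfs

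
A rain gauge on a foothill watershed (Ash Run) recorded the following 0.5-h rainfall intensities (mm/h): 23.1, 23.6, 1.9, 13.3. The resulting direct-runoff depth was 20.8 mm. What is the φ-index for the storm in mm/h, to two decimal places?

φ ≈ 6.13 mm/h

Only the 3 blocks with intensity above φ contribute runoff: 23.1, 23.6, 13.3 mm/h.
Σ(I−φ)·Δt = d  ⇒  (23.1+23.6+13.3 − 3φ)·0.5 = 20.8
φ = (60.00 − 20.8/0.5) / 3 = 6.13 mm/h.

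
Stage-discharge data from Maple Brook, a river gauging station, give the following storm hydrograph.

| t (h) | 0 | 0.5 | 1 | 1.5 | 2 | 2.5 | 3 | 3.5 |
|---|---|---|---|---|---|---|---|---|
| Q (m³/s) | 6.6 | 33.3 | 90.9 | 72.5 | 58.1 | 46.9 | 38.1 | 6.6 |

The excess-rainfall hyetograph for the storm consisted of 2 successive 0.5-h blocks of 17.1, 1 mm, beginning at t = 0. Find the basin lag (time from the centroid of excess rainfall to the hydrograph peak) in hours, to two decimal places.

Centroid of excess rainfall: t_c = Σ P_i·t̄_i / ΣP_i = 0.2776 h (block centres at 0.25, 0.75 h).
Hydrograph peak occurs at t = 1 h, so basin lag t_L = 1 − 0.2776 = 0.72 h.

t_L ≈ 0.72 h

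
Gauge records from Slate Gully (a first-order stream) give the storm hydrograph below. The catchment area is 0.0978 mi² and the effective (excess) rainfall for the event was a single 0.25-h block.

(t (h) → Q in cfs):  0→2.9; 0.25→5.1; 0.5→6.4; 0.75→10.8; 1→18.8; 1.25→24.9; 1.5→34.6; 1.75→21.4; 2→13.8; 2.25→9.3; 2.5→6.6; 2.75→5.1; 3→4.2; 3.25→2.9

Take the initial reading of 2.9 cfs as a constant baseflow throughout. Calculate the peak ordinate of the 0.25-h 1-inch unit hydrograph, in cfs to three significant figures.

Direct runoff: 0.0, 2.2, 3.5, 7.9, 15.9, 22.0, 31.7, 18.5, 10.9, 6.4, 3.7, 2.2, 1.3, 0.0 cfs; ΣQ_DR = 126.2 cfs, peak = 31.7 cfs.
Runoff depth d = ΣQ_DR·Δt / A = 126.2 × 900 / (0.0978 mi²) = 0.4999 in.
The 1-inch UH is the DRH scaled by (1 in)/d, so U_p = 31.7 × 1/0.4999 = 63.4 cfs.

U_p ≈ 63.4 cfs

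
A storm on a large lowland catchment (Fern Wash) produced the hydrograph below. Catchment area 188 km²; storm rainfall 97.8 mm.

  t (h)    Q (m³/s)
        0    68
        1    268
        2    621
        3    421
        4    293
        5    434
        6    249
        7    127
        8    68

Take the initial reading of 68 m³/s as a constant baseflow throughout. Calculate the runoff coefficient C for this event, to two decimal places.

ΣQ_DR = 1937 m³/s; V = ΣQ_DR·Δt = 6.973 × 10^6 m³.
Runoff depth d = V / A = 37.09 mm.
C = d / P = 37.09 / 97.8 = 0.38.

C ≈ 0.38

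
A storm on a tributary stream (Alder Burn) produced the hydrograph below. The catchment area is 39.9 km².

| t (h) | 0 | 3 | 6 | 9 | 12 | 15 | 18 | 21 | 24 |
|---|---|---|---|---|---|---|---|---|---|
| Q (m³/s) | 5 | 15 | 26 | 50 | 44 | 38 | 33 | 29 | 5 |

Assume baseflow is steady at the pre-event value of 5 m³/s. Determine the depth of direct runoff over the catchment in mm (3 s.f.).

d ≈ 54.1 mm

Direct runoff: 0.0, 10.0, 21.0, 45.0, 39.0, 33.0, 28.0, 24.0, 0.0 m³/s; ΣQ_DR = 200.0 m³/s.
V = ΣQ_DR · Δt = 200.0 × 10800 s = 2.160 × 10^6 m³.
Over A = 39.9 km², depth = V / A = 54.1 mm.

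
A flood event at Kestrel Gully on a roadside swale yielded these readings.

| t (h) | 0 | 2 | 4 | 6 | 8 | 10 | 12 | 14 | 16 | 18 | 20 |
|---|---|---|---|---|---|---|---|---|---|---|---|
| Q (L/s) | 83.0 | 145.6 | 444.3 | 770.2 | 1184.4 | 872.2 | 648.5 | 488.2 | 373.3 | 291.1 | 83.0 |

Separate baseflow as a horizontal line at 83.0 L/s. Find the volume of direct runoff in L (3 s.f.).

Direct-runoff ordinates (Q − Q_b): 0.0, 62.6, 361.3, 687.2, 1101.4, 789.2, 565.5, 405.2, 290.3, 208.1, 0.0 L/s.
ΣQ_DR = 4471 L/s.
With Δt = 2 h = 7200 s, V = ΣQ_DR · Δt = 4471 × 7200 = 3.22 × 10^7 L.

V ≈ 3.22 × 10^7 L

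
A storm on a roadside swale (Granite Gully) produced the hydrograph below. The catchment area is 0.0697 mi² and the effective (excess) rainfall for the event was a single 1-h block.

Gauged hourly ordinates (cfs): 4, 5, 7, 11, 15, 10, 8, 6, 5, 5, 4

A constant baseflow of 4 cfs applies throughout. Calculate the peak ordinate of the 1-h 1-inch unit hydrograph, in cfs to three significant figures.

U_p ≈ 13.7 cfs

Direct runoff: 0.0, 1.0, 3.0, 7.0, 11.0, 6.0, 4.0, 2.0, 1.0, 1.0, 0.0 cfs; ΣQ_DR = 36.00 cfs, peak = 11.0 cfs.
Runoff depth d = ΣQ_DR·Δt / A = 36.00 × 3600 / (0.0697 mi²) = 0.8004 in.
The 1-inch UH is the DRH scaled by (1 in)/d, so U_p = 11.0 × 1/0.8004 = 13.7 cfs.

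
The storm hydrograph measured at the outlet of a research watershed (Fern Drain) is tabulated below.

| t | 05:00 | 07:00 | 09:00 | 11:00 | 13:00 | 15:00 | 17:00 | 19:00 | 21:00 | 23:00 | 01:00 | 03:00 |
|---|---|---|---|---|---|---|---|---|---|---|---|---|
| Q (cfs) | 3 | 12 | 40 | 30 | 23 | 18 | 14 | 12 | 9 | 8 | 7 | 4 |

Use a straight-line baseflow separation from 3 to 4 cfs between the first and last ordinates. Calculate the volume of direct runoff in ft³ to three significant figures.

V ≈ 9.94 × 10^5 ft³

Direct-runoff ordinates (Q − Q_b): 0.00, 8.91, 36.82, 26.73, 19.64, 14.55, 10.45, 8.36, 5.27, 4.18, 3.09, 0.00 cfs.
ΣQ_DR = 138.0 cfs.
With Δt = 2 h = 7200 s, V = ΣQ_DR · Δt = 138.0 × 7200 = 9.94 × 10^5 ft³.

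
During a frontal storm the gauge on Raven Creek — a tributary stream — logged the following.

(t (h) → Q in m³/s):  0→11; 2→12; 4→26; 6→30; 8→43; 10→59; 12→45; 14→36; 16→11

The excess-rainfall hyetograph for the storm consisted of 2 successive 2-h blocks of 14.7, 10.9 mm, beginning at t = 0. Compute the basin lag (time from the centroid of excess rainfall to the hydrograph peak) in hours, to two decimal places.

Centroid of excess rainfall: t_c = Σ P_i·t̄_i / ΣP_i = 1.8516 h (block centres at 1, 3 h).
Hydrograph peak occurs at t = 10 h, so basin lag t_L = 10 − 1.8516 = 8.15 h.

t_L ≈ 8.15 h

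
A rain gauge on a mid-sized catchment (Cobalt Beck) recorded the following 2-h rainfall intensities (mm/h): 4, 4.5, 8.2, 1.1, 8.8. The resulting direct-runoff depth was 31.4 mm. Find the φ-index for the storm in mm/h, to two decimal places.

Only the 4 blocks with intensity above φ contribute runoff: 4, 4.5, 8.2, 8.8 mm/h.
Σ(I−φ)·Δt = d  ⇒  (4+4.5+8.2+8.8 − 4φ)·2 = 31.4
φ = (25.50 − 31.4/2) / 4 = 2.45 mm/h.

φ ≈ 2.45 mm/h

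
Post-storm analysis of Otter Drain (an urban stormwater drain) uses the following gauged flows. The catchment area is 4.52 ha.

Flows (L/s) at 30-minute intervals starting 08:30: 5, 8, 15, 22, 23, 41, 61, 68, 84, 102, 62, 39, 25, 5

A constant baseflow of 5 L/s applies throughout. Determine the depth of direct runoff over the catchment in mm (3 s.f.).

d ≈ 19.5 mm

Direct runoff: 0.0, 3.0, 10.0, 17.0, 18.0, 36.0, 56.0, 63.0, 79.0, 97.0, 57.0, 34.0, 20.0, 0.0 L/s; ΣQ_DR = 490.0 L/s.
V = ΣQ_DR · Δt = 490.0 × 1800 s = 8.820 × 10^5 L.
Over A = 4.52 ha, depth = V / A = 19.5 mm.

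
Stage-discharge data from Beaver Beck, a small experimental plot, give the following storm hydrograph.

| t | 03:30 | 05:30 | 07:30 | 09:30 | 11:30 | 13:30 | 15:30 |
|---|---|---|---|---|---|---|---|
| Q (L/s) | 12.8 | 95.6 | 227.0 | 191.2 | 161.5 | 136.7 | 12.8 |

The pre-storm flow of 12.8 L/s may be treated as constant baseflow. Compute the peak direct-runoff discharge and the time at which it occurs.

Q_p = 214.2 L/s at t = 07:30

Subtracting baseflow gives direct-runoff ordinates: 0.0, 82.8, 214.2, 178.4, 148.7, 123.9, 0.0 L/s.
The maximum is 214.2 L/s, occurring at the reading for t = 07:30.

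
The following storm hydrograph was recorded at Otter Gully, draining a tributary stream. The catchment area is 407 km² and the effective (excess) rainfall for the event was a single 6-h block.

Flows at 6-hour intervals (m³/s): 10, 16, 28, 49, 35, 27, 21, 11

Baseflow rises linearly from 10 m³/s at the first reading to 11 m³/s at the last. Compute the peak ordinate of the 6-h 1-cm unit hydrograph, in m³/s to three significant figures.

Direct runoff: 0.00, 5.86, 17.71, 38.57, 24.43, 16.29, 10.14, 0.00 m³/s; ΣQ_DR = 113.0 m³/s, peak = 38.57 m³/s.
Runoff depth d = ΣQ_DR·Δt / A = 113.0 × 21600 / (407 km²) = 5.997 mm.
The 1-cm UH is the DRH scaled by (10 mm)/d, so U_p = 38.57 × 10/5.997 = 64.3 m³/s.

U_p ≈ 64.3 m³/s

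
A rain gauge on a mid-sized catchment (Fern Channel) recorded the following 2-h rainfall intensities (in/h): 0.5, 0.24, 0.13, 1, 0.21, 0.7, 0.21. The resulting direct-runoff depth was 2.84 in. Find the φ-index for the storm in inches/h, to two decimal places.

φ ≈ 0.26 in/h

Only the 3 blocks with intensity above φ contribute runoff: 0.5, 1, 0.7 in/h.
Σ(I−φ)·Δt = d  ⇒  (0.5+1+0.7 − 3φ)·2 = 2.84
φ = (2.200 − 2.84/2) / 3 = 0.26 in/h.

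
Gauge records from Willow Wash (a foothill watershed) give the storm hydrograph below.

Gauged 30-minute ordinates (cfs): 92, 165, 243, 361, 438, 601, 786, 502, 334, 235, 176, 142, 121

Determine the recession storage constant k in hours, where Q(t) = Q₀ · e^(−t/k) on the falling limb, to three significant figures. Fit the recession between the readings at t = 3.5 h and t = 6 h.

On the falling limb, Q drops from 502 to 121 cfs between t = 3.5 h and t = 6 h (Δt = 2.5 h).
k = −Δt / ln(Q₂/Q₁) = −2.5 / ln(121/502) = 1.76 h.

k ≈ 1.76 h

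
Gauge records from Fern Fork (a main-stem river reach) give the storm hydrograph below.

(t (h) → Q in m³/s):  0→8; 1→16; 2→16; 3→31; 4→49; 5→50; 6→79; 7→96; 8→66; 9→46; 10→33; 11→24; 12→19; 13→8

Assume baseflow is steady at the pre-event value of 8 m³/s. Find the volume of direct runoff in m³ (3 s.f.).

Direct-runoff ordinates (Q − Q_b): 0.0, 8.0, 8.0, 23.0, 41.0, 42.0, 71.0, 88.0, 58.0, 38.0, 25.0, 16.0, 11.0, 0.0 m³/s.
ΣQ_DR = 429.0 m³/s.
With Δt = 1 h = 3600 s, V = ΣQ_DR · Δt = 429.0 × 3600 = 1.54 × 10^6 m³.

V ≈ 1.54 × 10^6 m³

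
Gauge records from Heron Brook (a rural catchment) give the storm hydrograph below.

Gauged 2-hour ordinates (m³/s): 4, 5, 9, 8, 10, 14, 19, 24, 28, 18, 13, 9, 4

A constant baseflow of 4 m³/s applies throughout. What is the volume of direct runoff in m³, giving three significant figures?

V ≈ 8.14 × 10^5 m³

Direct-runoff ordinates (Q − Q_b): 0.0, 1.0, 5.0, 4.0, 6.0, 10.0, 15.0, 20.0, 24.0, 14.0, 9.0, 5.0, 0.0 m³/s.
ΣQ_DR = 113.0 m³/s.
With Δt = 2 h = 7200 s, V = ΣQ_DR · Δt = 113.0 × 7200 = 8.14 × 10^5 m³.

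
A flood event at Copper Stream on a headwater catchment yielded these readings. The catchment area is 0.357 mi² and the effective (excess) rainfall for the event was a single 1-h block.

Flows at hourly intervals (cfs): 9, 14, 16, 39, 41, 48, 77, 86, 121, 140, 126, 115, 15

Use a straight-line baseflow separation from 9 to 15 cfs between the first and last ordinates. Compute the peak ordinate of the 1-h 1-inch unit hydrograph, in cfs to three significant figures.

Direct runoff: 0.00, 4.50, 6.00, 28.50, 30.00, 36.50, 65.00, 73.50, 108.00, 126.50, 112.00, 100.50, 0.00 cfs; ΣQ_DR = 691.0 cfs, peak = 126.50 cfs.
Runoff depth d = ΣQ_DR·Δt / A = 691.0 × 3600 / (0.357 mi²) = 2.999 in.
The 1-inch UH is the DRH scaled by (1 in)/d, so U_p = 126.50 × 1/2.999 = 42.2 cfs.

U_p ≈ 42.2 cfs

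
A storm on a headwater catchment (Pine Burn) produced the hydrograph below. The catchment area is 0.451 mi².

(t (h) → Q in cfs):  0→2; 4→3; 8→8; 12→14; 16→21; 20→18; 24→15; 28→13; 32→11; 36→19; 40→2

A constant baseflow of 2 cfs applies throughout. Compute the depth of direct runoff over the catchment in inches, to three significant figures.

d ≈ 1.43 in

Direct runoff: 0.0, 1.0, 6.0, 12.0, 19.0, 16.0, 13.0, 11.0, 9.0, 17.0, 0.0 cfs; ΣQ_DR = 104.0 cfs.
V = ΣQ_DR · Δt = 104.0 × 14400 s = 1.498 × 10^6 ft³.
Over A = 0.451 mi², depth = V / A = 1.43 in.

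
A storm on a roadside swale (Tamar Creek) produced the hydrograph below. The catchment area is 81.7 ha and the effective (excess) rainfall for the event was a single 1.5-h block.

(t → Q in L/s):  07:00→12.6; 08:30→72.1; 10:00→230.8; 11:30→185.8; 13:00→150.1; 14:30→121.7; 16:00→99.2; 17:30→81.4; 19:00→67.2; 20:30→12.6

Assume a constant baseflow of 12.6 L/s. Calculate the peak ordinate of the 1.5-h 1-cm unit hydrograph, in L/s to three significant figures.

Direct runoff: 0.0, 59.5, 218.2, 173.2, 137.5, 109.1, 86.6, 68.8, 54.6, 0.0 L/s; ΣQ_DR = 907.5 L/s, peak = 218.2 L/s.
Runoff depth d = ΣQ_DR·Δt / A = 907.5 × 5400 / (81.7 ha) = 5.998 mm.
The 1-cm UH is the DRH scaled by (10 mm)/d, so U_p = 218.2 × 10/5.998 = 364 L/s.

U_p ≈ 364 L/s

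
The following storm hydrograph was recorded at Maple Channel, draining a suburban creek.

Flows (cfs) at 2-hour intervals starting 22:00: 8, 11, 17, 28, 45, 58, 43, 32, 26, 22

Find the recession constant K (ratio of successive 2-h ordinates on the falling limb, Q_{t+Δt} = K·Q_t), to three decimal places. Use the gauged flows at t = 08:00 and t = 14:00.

K ≈ 0.765

Using the recession-limb readings at t = 08:00 and t = 14:00: Q falls from 58 to 26 cfs over 3 intervals.
K = (Q₂/Q₁)^(1/3) = (26/58)^(1/3) = 0.765.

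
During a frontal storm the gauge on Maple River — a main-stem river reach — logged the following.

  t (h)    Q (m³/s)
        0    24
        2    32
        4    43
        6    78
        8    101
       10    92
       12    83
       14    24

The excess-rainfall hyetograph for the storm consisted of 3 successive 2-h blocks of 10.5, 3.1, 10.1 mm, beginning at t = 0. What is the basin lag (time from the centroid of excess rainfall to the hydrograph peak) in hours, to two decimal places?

t_L ≈ 5.03 h

Centroid of excess rainfall: t_c = Σ P_i·t̄_i / ΣP_i = 2.9662 h (block centres at 1, 3, 5 h).
Hydrograph peak occurs at t = 8 h, so basin lag t_L = 8 − 2.9662 = 5.03 h.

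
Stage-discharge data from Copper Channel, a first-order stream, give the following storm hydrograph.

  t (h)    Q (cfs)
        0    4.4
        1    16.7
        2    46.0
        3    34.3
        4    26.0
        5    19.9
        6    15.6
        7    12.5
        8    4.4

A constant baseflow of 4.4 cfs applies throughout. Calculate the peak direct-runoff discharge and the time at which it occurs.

Q_p = 41.6 cfs at t = 2 h

Subtracting baseflow gives direct-runoff ordinates: 0.0, 12.3, 41.6, 29.9, 21.6, 15.5, 11.2, 8.1, 0.0 cfs.
The maximum is 41.6 cfs, occurring at the reading for t = 2 h.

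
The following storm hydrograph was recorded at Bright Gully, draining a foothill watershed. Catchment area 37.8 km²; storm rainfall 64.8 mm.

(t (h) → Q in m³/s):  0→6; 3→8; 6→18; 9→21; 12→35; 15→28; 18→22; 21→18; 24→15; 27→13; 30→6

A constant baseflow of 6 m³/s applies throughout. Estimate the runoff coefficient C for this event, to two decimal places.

ΣQ_DR = 124.0 m³/s; V = ΣQ_DR·Δt = 1.339 × 10^6 m³.
Runoff depth d = V / A = 35.43 mm.
C = d / P = 35.43 / 64.8 = 0.55.

C ≈ 0.55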